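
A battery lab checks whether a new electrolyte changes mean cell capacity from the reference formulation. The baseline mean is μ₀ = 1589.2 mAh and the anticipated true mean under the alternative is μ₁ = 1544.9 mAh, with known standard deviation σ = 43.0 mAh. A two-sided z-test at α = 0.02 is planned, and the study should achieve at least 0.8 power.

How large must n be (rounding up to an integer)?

Standardized effect: d = |μ₁ − μ₀| / σ = |1544.9 − 1589.2| / 43.0 = 1.0302
For power 0.8 need Φ(δ − z_{0.01}) = 0.8, so δ = z_{0.01} + z_{0.20} = 2.326 + 0.842 = 3.168.
(Ignoring the negligible lower-tail rejection probability gives the usual closed-form inversion.)
δ = d·√n ⇒ n = (δ/d)² = (3.168 / 1.0302)² = 9.46.
Round up to the next whole unit.

n = 10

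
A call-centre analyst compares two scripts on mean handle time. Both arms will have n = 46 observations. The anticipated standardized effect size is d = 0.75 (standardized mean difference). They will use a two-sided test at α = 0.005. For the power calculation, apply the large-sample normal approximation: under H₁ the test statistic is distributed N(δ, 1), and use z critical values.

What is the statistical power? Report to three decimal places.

Noncentrality parameter: δ = d·√(n/2) = 0.75 × √(46/2) = 3.5969
Critical value for a two-sided test at α = 0.005: z_{α/2} = 2.807.
Power = Φ(δ − 2.807) + Φ(−δ − 2.807) = Φ(0.790) + Φ(-6.404) = 0.7852 + 0.0000 = 0.7852.

Power ≈ 0.785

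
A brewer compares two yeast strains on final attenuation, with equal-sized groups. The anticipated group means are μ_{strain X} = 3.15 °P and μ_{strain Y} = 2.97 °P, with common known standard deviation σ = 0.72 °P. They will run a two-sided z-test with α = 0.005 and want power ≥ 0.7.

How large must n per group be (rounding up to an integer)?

Standardized effect: d = |μ_{strain X} − μ_{strain Y}| / σ = |3.15 − 2.97| / 0.72 = 0.2500
For power 0.7 need Φ(δ − z_{0.0025}) = 0.7, so δ = z_{0.0025} + z_{0.30} = 2.807 + 0.524 = 3.331.
(For δ > 0 the lower-tail rejection region contributes negligibly to power, so the one-term inversion is standard.)
δ = d·√(n/2) ⇒ n = 2(δ/d)² = 2 × (3.331 / 0.2500)² = 355.15.
Rounding up, n = 356 per group.

n = 356 per group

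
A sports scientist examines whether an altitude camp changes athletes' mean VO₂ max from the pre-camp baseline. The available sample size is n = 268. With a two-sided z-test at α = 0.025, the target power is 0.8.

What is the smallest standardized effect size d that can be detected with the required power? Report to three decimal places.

d ≈ 0.188

Required noncentrality: δ = z_{0.0125} + z_{0.20} = 2.241 + 0.842 = 3.083.
(The second rejection-region term Φ(−δ − z_{α/2}) is negligible and dropped.)
δ = d·√n ⇒ d = δ/√n = 3.083/√268 = 0.1883.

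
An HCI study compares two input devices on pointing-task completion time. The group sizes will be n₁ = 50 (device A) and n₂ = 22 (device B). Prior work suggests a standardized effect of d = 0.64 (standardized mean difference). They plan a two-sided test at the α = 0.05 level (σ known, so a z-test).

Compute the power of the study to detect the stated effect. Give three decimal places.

Power ≈ 0.706

Noncentrality parameter: δ = d / √(1/n₁ + 1/n₂) = 0.64 / √(1/50 + 1/22) = 2.5016
Critical value for a two-sided test at α = 0.05: z_{α/2} = 1.960.
Power = Φ(δ − 1.960) + Φ(−δ − 1.960) = Φ(0.542) + Φ(-4.462) = 0.7059 + 0.0000 = 0.7060.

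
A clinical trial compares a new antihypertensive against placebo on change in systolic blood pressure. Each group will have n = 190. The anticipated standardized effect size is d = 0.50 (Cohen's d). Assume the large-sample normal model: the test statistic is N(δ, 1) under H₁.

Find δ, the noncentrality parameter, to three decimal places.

δ = d·√(n/2) = 0.50 × √(190/2) = 4.8734

δ ≈ 4.873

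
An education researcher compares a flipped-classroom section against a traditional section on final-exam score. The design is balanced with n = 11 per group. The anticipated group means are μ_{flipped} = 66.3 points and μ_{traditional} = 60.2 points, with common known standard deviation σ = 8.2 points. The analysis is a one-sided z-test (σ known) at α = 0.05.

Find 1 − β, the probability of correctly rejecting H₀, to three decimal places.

Standardized effect: d = |μ_{flipped} − μ_{traditional}| / σ = |66.3 − 60.2| / 8.2 = 0.7439
Noncentrality parameter: δ = d·√(n/2) = 0.7439 × √(11/2) = 1.7446
Critical value for a one-sided test at α = 0.05: z_α = 1.645.
Power = P(Z > 1.645 − δ) = Φ(0.100) = 0.5397.

Power ≈ 0.540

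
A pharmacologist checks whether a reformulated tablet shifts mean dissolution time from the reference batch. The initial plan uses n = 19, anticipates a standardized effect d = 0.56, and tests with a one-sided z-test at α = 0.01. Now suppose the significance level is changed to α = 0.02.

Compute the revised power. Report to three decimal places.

δ = d·√n = 0.56 × √19 = 2.4410 (unchanged). New critical value: z_{0.02} = 2.054.
Revised power = Φ(δ − 2.054) = Φ(0.387) = 0.6507.

Power ≈ 0.651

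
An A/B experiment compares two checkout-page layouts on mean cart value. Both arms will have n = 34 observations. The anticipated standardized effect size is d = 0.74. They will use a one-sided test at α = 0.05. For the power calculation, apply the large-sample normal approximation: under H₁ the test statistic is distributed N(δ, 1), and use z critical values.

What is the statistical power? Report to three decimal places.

Noncentrality parameter: δ = d·√(n/2) = 0.74 × √(34/2) = 3.0511
Critical value for a one-sided test at α = 0.05: z_α = 1.645.
Power = Φ(δ − 1.645) = Φ(1.406) = 0.9202.

Power ≈ 0.920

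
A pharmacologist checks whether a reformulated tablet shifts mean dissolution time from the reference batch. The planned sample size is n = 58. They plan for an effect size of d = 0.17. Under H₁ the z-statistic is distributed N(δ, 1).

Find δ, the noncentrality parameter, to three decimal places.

δ ≈ 1.295

The noncentrality parameter scales effect size by the design's sample-size factor: δ = d·√n = 0.17 × √58 = 1.2947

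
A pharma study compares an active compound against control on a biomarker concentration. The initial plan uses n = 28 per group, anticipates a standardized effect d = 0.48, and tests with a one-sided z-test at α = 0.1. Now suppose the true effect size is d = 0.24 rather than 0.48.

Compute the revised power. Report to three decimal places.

With d = 0.24: δ = d·√(n/2) = 0.24 × √(28/2) = 0.8980. Critical value z_{0.1} = 1.282.
Revised power = P(Z > 1.282 − δ) = Φ(-0.384) = 0.3507.

Power ≈ 0.351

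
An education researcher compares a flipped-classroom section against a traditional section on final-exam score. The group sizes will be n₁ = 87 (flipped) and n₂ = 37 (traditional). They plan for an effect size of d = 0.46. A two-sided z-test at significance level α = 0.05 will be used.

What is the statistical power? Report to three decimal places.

Noncentrality parameter: λ = d / √(1/n₁ + 1/n₂) = 0.46 / √(1/87 + 1/37) = 2.3437
Critical value for a two-sided test at α = 0.05: z_{α/2} = 1.960.
Power = Φ(λ − 1.960) + Φ(−λ − 1.960) = Φ(0.384) + Φ(-4.304) = 0.6494 + 0.0000 = 0.6494.

Power ≈ 0.649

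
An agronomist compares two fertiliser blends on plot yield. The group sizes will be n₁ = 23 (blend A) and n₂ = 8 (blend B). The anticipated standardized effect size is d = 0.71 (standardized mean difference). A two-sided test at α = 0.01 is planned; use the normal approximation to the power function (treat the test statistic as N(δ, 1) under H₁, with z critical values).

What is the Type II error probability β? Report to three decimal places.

Noncentrality parameter: δ = d / √(1/n₁ + 1/n₂) = 0.71 / √(1/23 + 1/8) = 1.7298
Critical value for a two-sided test at α = 0.01: z_{α/2} = 2.576.
Power = Φ(δ − 2.576) + Φ(−δ − 2.576) = Φ(-0.846) + Φ(-4.306) = 0.1988 + 0.0000 = 0.1988.
Type II error: β = 1 − power = 1 − 0.1988 = 0.8012.

β ≈ 0.801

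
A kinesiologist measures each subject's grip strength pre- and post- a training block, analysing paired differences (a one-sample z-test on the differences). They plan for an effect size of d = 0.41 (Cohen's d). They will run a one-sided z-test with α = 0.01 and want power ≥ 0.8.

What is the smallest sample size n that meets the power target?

n = 60

Set Φ(δ − 2.326) = 0.8; then δ − 2.326 = Φ⁻¹(0.8) = 0.842, giving δ = 3.168.
δ = d·√n ⇒ n = (δ/d)² = (3.168 / 0.41)² = 59.70.
Round up to the next whole unit.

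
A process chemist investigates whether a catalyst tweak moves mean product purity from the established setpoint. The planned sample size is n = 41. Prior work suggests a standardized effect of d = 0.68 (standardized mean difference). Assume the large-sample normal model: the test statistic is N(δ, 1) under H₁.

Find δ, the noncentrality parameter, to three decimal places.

δ = d·√n = 0.68 × √41 = 4.3541

δ ≈ 4.354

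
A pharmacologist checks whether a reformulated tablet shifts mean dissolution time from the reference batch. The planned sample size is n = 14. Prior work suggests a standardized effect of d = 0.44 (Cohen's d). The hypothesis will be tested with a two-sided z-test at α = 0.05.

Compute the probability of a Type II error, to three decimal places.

Noncentrality parameter: δ = d·√n = 0.44 × √14 = 1.6463
Critical value for a two-sided test at α = 0.05: z_{α/2} = 1.960.
Power = Φ(δ − 1.960) + Φ(−δ − 1.960) = Φ(-0.314) + Φ(-3.606) = 0.3769 + 0.0002 = 0.3771.
Type II error: β = 1 − power = 1 − 0.3771 = 0.6229.

β ≈ 0.623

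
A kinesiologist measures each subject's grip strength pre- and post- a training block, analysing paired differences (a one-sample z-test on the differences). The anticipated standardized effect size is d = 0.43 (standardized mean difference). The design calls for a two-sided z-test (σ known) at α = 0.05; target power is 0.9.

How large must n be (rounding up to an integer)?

For power 0.9 need Φ(δ − z_{0.025}) = 0.9, so δ = z_{0.025} + z_{0.10} = 1.960 + 1.282 = 3.242.
(For δ > 0 the lower-tail rejection region contributes negligibly to power, so the one-term inversion is standard.)
δ = d·√n ⇒ n = (δ/d)² = (3.242 / 0.43)² = 56.83.
Round up to the next whole unit.

n = 57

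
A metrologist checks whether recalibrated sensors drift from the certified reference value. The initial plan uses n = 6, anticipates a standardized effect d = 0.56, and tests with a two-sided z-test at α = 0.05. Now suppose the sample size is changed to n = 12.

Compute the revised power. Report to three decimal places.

Power ≈ 0.492

With n = 12: δ = d·√n = 0.56 × √12 = 1.9399. Critical value z_{0.025} = 1.960.
Revised power = Φ(δ − 1.960) + Φ(−δ − 1.960) = Φ(-0.020) + Φ(-3.900) = 0.4920 + 0.0000 = 0.4920.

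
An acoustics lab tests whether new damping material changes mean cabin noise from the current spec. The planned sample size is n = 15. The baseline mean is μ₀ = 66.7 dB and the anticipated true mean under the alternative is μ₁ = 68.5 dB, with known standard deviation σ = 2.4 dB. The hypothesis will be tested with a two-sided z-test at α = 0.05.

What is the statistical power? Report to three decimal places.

Power ≈ 0.828

Standardized effect: d = |μ₁ − μ₀| / σ = |68.5 − 66.7| / 2.4 = 0.7500
Noncentrality parameter: δ = d·√n = 0.7500 × √15 = 2.9047
Two-sided α = 0.05 → critical value z_{0.025} = 1.960.
Power = Φ(δ − 1.960) + Φ(−δ − 1.960) = Φ(0.945) + Φ(-4.865) = 0.8276 + 0.0000 = 0.8276.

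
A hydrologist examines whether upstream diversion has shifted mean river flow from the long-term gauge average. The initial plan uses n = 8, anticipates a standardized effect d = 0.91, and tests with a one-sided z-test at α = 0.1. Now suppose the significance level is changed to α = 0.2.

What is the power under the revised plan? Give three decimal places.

δ = d·√n = 0.91 × √8 = 2.5739 (unchanged). New critical value: z_{0.2} = 0.842.
Revised power = Φ(δ − 0.842) = Φ(1.732) = 0.9584.

Power ≈ 0.958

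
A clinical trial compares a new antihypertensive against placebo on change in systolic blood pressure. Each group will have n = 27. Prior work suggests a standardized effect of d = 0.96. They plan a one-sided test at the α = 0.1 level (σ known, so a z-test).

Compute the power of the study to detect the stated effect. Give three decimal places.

Power ≈ 0.988

Noncentrality parameter: δ = d·√(n/2) = 0.96 × √(27/2) = 3.5273
Critical value for a one-sided test at α = 0.1: z_α = 1.282.
Power = P(Z > 1.282 − δ) = Φ(2.246) = 0.9876.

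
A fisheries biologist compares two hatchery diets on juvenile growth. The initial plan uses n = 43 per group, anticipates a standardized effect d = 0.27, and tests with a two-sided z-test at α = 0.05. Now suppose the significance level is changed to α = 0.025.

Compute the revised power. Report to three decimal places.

δ = d·√(n/2) = 0.27 × √(43/2) = 1.2519 (unchanged). New critical value: z_{0.0125} = 2.241.
Revised power = Φ(δ − 2.241) + Φ(−δ − 2.241) = Φ(-0.989) + Φ(-3.493) = 0.1612 + 0.0002 = 0.1615.

Power ≈ 0.161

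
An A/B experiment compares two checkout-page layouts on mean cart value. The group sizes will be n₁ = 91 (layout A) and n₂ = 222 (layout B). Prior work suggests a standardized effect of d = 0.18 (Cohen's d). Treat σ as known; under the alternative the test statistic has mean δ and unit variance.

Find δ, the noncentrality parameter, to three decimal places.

The noncentrality parameter scales effect size by the design's sample-size factor: δ = d / √(1/n₁ + 1/n₂) = 0.18 / √(1/91 + 1/222) = 1.4461

δ ≈ 1.446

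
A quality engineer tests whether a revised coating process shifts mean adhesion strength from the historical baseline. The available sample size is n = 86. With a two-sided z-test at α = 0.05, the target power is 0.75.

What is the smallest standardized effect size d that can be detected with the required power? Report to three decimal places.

Required noncentrality: δ = z_{0.025} + z_{0.25} = 1.960 + 0.674 = 2.634.
(Lower-tail contribution to power is negligible for δ > 0.)
δ = d·√n ⇒ d = δ/√n = 2.634/√86 = 0.2841.

d ≈ 0.284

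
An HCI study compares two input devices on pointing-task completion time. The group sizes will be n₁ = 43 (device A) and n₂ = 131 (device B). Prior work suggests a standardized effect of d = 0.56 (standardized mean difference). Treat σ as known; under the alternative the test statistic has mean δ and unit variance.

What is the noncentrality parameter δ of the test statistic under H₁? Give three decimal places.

δ ≈ 3.186

δ = d / √(1/n₁ + 1/n₂) = 0.56 / √(1/43 + 1/131) = 3.1863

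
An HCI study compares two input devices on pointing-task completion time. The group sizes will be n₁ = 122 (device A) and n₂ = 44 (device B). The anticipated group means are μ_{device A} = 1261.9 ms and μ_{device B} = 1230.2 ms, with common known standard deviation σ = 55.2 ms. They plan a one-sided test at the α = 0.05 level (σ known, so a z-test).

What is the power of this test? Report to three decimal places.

Power ≈ 0.947

Standardized effect: d = |μ_{device A} − μ_{device B}| / σ = |1261.9 − 1230.2| / 55.2 = 0.5743
Noncentrality parameter: δ = d / √(1/n₁ + 1/n₂) = 0.5743 / √(1/122 + 1/44) = 3.2657
Critical value for a one-sided test at α = 0.05: z_α = 1.645.
Power = Φ(δ − 1.645) = Φ(1.621) = 0.9475.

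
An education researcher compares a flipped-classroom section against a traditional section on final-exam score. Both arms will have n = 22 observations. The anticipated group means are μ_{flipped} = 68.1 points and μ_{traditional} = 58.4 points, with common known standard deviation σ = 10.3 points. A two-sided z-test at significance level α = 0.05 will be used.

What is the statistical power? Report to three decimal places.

Standardized effect: d = |μ_{flipped} − μ_{traditional}| / σ = |68.1 − 58.4| / 10.3 = 0.9417
Noncentrality parameter: δ = d·√(n/2) = 0.9417 × √(22/2) = 3.1234
Critical value for a two-sided test at α = 0.05: z_{α/2} = 1.960.
Power = Φ(δ − 1.960) + Φ(−δ − 1.960) = Φ(1.163) + Φ(-5.083) = 0.8777 + 0.0000 = 0.8777.

Power ≈ 0.878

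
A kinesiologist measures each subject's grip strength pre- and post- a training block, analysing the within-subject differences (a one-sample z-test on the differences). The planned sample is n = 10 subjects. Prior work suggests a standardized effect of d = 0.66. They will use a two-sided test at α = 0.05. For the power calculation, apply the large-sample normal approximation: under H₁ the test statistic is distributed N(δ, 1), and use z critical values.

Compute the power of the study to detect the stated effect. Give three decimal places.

Power ≈ 0.551

Noncentrality parameter: δ = d·√n = 0.66 × √10 = 2.0871
Two-sided α = 0.05 → critical value z_{0.025} = 1.960.
Power = Φ(δ − 1.960) + Φ(−δ − 1.960) = Φ(0.127) + Φ(-4.047) = 0.5506 + 0.0000 = 0.5506.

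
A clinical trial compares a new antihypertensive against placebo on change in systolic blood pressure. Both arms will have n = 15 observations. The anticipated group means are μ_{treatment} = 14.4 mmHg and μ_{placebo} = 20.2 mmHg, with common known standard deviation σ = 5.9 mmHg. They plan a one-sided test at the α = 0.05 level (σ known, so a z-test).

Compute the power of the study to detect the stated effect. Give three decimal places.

Standardized effect: d = |μ_{treatment} − μ_{placebo}| / σ = |14.4 − 20.2| / 5.9 = 0.9831
Noncentrality parameter: δ = d·√(n/2) = 0.9831 × √(15/2) = 2.6922
Critical value for a one-sided test at α = 0.05: z_α = 1.645.
Power = Φ(δ − 1.645) = Φ(1.047) = 0.8525.

Power ≈ 0.853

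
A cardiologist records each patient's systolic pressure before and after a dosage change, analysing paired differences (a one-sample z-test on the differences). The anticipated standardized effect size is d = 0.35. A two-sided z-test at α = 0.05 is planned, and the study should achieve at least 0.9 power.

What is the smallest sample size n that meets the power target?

n = 86

For power 0.9 need Φ(δ − z_{0.025}) = 0.9, so δ = z_{0.025} + z_{0.10} = 1.960 + 1.282 = 3.242.
(For δ > 0 the lower-tail rejection region contributes negligibly to power, so the one-term inversion is standard.)
δ = d·√n ⇒ n = (δ/d)² = (3.242 / 0.35)² = 85.77.
Round up to the next whole unit.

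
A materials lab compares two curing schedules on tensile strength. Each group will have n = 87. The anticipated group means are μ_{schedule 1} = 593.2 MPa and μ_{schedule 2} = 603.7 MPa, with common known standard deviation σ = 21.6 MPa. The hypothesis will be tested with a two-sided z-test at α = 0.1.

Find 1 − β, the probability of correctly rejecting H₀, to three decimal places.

Standardized effect: d = |μ_{schedule 1} − μ_{schedule 2}| / σ = |593.2 − 603.7| / 21.6 = 0.4861
Noncentrality parameter: δ = d·√(n/2) = 0.4861 × √(87/2) = 3.2061
Two-sided α = 0.1 → critical value z_{0.05} = 1.645.
Power = Φ(δ − 1.645) + Φ(−δ − 1.645) = Φ(1.561) + Φ(-4.851) = 0.9408 + 0.0000 = 0.9408.

Power ≈ 0.941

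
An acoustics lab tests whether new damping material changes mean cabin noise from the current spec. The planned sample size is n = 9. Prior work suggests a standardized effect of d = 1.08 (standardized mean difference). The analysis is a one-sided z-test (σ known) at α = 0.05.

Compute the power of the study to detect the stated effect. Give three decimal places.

Power ≈ 0.945

Noncentrality parameter: δ = d·√n = 1.08 × √9 = 3.2400
Critical value for a one-sided test at α = 0.05: z_α = 1.645.
Power = P(Z > 1.645 − δ) = Φ(1.595) = 0.9447.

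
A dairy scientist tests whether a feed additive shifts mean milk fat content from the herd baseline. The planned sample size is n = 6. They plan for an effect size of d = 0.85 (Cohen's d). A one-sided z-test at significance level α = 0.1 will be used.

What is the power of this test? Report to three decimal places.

Noncentrality parameter: δ = d·√n = 0.85 × √6 = 2.0821
One-sided α = 0.1 → critical value z_{0.1} = 1.282.
Power = P(Z > 1.282 − δ) = Φ(0.801) = 0.7883.

Power ≈ 0.788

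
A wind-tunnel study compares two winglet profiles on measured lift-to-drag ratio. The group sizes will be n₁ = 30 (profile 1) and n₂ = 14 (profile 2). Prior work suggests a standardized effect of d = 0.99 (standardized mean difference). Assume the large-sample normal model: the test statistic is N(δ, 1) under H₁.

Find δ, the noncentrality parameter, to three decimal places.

δ ≈ 3.059

The noncentrality parameter scales effect size by the design's sample-size factor: δ = d / √(1/n₁ + 1/n₂) = 0.99 / √(1/30 + 1/14) = 3.0587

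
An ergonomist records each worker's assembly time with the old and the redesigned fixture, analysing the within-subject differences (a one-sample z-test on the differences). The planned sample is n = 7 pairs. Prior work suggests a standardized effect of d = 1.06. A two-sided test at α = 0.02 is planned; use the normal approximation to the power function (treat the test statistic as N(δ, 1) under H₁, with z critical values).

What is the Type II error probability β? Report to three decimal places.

β ≈ 0.316

Noncentrality parameter: δ = d·√n = 1.06 × √7 = 2.8045
Critical value for a two-sided test at α = 0.02: z_{α/2} = 2.326.
Power = Φ(δ − 2.326) + Φ(−δ − 2.326) = Φ(0.478) + Φ(-5.131) = 0.6837 + 0.0000 = 0.6837.
Type II error: β = 1 − power = 1 − 0.6837 = 0.3163.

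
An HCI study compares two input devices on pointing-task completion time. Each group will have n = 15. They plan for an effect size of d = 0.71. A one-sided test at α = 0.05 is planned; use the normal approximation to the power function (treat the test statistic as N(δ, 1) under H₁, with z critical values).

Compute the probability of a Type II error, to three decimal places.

Noncentrality parameter: λ = d·√(n/2) = 0.71 × √(15/2) = 1.9444
One-sided α = 0.05 → critical value z_{0.05} = 1.645.
Power = Φ(λ − 1.645) = Φ(0.300) = 0.6177.
Type II error: β = 1 − power = 1 − 0.6177 = 0.3823.

β ≈ 0.382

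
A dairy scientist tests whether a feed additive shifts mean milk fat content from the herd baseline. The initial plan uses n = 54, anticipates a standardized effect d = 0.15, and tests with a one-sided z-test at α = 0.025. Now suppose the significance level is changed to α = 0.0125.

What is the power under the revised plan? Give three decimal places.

Power ≈ 0.127

δ = d·√n = 0.15 × √54 = 1.1023 (unchanged). New critical value: z_{0.0125} = 2.241.
Revised power = P(Z > 2.241 − δ) = Φ(-1.139) = 0.1273.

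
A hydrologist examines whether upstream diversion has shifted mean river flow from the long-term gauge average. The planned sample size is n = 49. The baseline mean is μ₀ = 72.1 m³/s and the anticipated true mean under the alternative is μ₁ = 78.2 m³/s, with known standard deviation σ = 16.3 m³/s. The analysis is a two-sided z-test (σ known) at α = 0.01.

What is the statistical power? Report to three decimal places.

Power ≈ 0.517

Standardized effect: d = |μ₁ − μ₀| / σ = |78.2 − 72.1| / 16.3 = 0.3742
Noncentrality parameter: δ = d·√n = 0.3742 × √49 = 2.6196
Two-sided α = 0.01 → critical value z_{0.005} = 2.576.
Power = Φ(δ − 2.576) + Φ(−δ − 2.576) = Φ(0.044) + Φ(-5.195) = 0.5175 + 0.0000 = 0.5175.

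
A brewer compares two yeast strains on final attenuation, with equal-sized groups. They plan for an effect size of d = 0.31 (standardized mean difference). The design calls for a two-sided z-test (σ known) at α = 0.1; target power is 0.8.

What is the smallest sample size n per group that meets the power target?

n = 129 per group

For power 0.8 need Φ(δ − z_{0.05}) = 0.8, so δ = z_{0.05} + z_{0.20} = 1.645 + 0.842 = 2.486.
(Ignoring the negligible lower-tail rejection probability gives the usual closed-form inversion.)
δ = d·√(n/2) ⇒ n = 2(δ/d)² = 2 × (2.486 / 0.31)² = 128.67.
Round up to the next whole unit.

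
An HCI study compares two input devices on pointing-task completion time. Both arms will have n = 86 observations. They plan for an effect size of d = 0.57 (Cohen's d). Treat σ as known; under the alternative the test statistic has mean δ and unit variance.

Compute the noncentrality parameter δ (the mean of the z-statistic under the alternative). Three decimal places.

The noncentrality parameter scales effect size by the design's sample-size factor: δ = d·√(n/2) = 0.57 × √(86/2) = 3.7377

δ ≈ 3.738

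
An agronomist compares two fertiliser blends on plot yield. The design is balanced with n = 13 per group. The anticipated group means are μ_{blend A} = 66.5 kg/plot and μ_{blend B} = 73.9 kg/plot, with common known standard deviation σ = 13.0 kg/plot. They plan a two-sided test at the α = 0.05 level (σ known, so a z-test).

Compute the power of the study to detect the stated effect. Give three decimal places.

Standardized effect: d = |μ_{blend A} − μ_{blend B}| / σ = |66.5 − 73.9| / 13.0 = 0.5692
Noncentrality parameter: δ = d·√(n/2) = 0.5692 × √(13/2) = 1.4513
Critical value for a two-sided test at α = 0.05: z_{α/2} = 1.960.
Power = Φ(δ − 1.960) + Φ(−δ − 1.960) = Φ(-0.509) + Φ(-3.411) = 0.3055 + 0.0003 = 0.3058.

Power ≈ 0.306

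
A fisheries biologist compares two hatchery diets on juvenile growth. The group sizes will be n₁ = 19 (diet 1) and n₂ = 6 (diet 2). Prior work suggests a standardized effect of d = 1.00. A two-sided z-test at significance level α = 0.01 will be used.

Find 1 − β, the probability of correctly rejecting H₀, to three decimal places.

Power ≈ 0.330

Noncentrality parameter: δ = d / √(1/n₁ + 1/n₂) = 1.00 / √(1/19 + 1/6) = 2.1354
Two-sided α = 0.01 → critical value z_{0.005} = 2.576.
Power = Φ(δ − 2.576) + Φ(−δ − 2.576) = Φ(-0.440) + Φ(-4.711) = 0.3298 + 0.0000 = 0.3298.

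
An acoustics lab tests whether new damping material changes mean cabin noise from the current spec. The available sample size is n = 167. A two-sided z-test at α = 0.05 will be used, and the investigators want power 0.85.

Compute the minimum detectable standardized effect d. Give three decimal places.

Required noncentrality: δ = z_{0.025} + z_{0.15} = 1.960 + 1.036 = 2.996.
(The second rejection-region term Φ(−δ − z_{α/2}) is negligible and dropped.)
δ = d·√n ⇒ d = δ/√n = 2.996/√167 = 0.2319.

d ≈ 0.232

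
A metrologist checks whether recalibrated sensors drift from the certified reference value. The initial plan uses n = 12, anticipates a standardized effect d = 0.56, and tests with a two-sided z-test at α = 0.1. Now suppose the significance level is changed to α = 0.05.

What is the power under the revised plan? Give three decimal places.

δ = d·√n = 0.56 × √12 = 1.9399 (unchanged). New critical value: z_{0.025} = 1.960.
Revised power = Φ(δ − 1.960) + Φ(−δ − 1.960) = Φ(-0.020) + Φ(-3.900) = 0.4920 + 0.0000 = 0.4920.

Power ≈ 0.492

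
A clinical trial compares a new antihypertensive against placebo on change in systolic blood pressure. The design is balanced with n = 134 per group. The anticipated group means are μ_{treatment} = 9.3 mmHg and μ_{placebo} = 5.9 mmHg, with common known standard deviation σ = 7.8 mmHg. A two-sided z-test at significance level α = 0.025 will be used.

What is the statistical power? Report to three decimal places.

Power ≈ 0.908

Standardized effect: d = |μ_{treatment} − μ_{placebo}| / σ = |9.3 − 5.9| / 7.8 = 0.4359
Noncentrality parameter: δ = d·√(n/2) = 0.4359 × √(134/2) = 3.5680
Critical value for a two-sided test at α = 0.025: z_{α/2} = 2.241.
Power = Φ(δ − 2.241) + Φ(−δ − 2.241) = Φ(1.327) + Φ(-5.809) = 0.9077 + 0.0000 = 0.9077.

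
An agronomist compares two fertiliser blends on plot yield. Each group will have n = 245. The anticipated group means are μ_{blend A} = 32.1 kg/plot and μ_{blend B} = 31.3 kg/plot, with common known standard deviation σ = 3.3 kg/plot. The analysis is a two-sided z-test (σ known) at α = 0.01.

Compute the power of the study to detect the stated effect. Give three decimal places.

Power ≈ 0.543

Standardized effect: d = |μ_{blend A} − μ_{blend B}| / σ = |32.1 − 31.3| / 3.3 = 0.2424
Noncentrality parameter: δ = d·√(n/2) = 0.2424 × √(245/2) = 2.6831
Critical value for a two-sided test at α = 0.01: z_{α/2} = 2.576.
Power = Φ(δ − 2.576) + Φ(−δ − 2.576) = Φ(0.107) + Φ(-5.259) = 0.5427 + 0.0000 = 0.5427.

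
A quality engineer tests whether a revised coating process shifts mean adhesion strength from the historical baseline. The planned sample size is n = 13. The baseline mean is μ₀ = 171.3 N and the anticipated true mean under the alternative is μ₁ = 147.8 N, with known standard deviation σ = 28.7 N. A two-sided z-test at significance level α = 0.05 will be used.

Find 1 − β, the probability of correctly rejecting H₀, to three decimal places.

Power ≈ 0.839

Standardized effect: d = |μ₁ − μ₀| / σ = |147.8 − 171.3| / 28.7 = 0.8188
Noncentrality parameter: δ = d·√n = 0.8188 × √13 = 2.9523
Two-sided α = 0.05 → critical value z_{0.025} = 1.960.
Power = Φ(δ − 1.960) + Φ(−δ − 1.960) = Φ(0.992) + Φ(-4.912) = 0.8395 + 0.0000 = 0.8395.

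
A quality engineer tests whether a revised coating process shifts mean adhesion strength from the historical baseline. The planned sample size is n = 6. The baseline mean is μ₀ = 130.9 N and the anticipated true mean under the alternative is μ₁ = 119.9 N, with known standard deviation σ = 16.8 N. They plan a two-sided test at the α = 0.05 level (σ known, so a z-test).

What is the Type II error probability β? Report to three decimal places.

Standardized effect: d = |μ₁ − μ₀| / σ = |119.9 − 130.9| / 16.8 = 0.6548
Noncentrality parameter: δ = d·√n = 0.6548 × √6 = 1.6038
Critical value for a two-sided test at α = 0.05: z_{α/2} = 1.960.
Power = Φ(δ − 1.960) + Φ(−δ − 1.960) = Φ(-0.356) + Φ(-3.564) = 0.3609 + 0.0002 = 0.3611.
Type II error: β = 1 − power = 1 − 0.3611 = 0.6389.

β ≈ 0.639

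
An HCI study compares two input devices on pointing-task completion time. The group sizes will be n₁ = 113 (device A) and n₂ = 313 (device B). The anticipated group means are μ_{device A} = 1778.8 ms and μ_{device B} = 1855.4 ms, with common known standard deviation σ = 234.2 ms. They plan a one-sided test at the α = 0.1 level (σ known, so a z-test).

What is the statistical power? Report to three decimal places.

Standardized effect: d = |μ_{device A} − μ_{device B}| / σ = |1778.8 − 1855.4| / 234.2 = 0.3271
Noncentrality parameter: δ = d / √(1/n₁ + 1/n₂) = 0.3271 / √(1/113 + 1/313) = 2.9802
One-sided α = 0.1 → critical value z_{0.1} = 1.282.
Power = P(Z > 1.282 − δ) = Φ(1.699) = 0.9553.

Power ≈ 0.955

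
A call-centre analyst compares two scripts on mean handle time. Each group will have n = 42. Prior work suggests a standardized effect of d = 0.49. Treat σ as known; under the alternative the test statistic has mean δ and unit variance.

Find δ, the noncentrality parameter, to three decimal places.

δ ≈ 2.245

The noncentrality parameter scales effect size by the design's sample-size factor: δ = d·√(n/2) = 0.49 × √(42/2) = 2.2455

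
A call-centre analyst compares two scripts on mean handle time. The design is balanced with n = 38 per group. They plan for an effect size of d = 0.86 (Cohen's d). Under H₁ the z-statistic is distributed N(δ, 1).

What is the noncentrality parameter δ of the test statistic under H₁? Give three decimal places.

δ ≈ 3.749

The noncentrality parameter scales effect size by the design's sample-size factor: δ = d·√(n/2) = 0.86 × √(38/2) = 3.7487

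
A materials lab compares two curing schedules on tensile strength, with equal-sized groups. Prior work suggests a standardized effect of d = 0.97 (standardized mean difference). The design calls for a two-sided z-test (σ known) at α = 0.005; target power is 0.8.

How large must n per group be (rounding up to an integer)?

n = 29 per group

For power 0.8 need Φ(δ − z_{0.0025}) = 0.8, so δ = z_{0.0025} + z_{0.20} = 2.807 + 0.842 = 3.649.
(For δ > 0 the lower-tail rejection region contributes negligibly to power, so the one-term inversion is standard.)
δ = d·√(n/2) ⇒ n = 2(δ/d)² = 2 × (3.649 / 0.97)² = 28.30.
Rounding up, n = 29 per group.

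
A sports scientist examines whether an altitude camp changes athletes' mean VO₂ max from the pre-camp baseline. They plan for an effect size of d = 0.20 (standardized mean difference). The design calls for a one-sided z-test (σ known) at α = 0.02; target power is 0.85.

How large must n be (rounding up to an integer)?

n = 239

Set Φ(δ − 2.054) = 0.85; then δ − 2.054 = Φ⁻¹(0.85) = 1.036, giving δ = 3.090.
δ = d·√n ⇒ n = (δ/d)² = (3.090 / 0.20)² = 238.73.
Rounding up, n = 239.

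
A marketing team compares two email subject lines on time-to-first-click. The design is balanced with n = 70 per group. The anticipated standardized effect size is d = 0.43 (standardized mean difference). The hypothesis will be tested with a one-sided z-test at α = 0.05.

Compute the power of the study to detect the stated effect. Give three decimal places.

Power ≈ 0.816

Noncentrality parameter: δ = d·√(n/2) = 0.43 × √(70/2) = 2.5439
Critical value for a one-sided test at α = 0.05: z_α = 1.645.
Power = P(Z > 1.645 − δ) = Φ(0.899) = 0.8157.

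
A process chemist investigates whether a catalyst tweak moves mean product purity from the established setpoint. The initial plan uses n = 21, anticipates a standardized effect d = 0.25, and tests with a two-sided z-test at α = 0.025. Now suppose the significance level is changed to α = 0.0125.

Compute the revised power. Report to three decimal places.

δ = d·√n = 0.25 × √21 = 1.1456 (unchanged). New critical value: z_{0.0063} = 2.498.
Revised power = Φ(δ − 2.498) + Φ(−δ − 2.498) = Φ(-1.352) + Φ(-3.643) = 0.0882 + 0.0001 = 0.0883.

Power ≈ 0.088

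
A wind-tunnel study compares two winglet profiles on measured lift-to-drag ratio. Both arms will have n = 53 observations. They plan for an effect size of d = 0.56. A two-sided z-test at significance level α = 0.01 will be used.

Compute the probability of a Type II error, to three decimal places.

β ≈ 0.379

Noncentrality parameter: δ = d·√(n/2) = 0.56 × √(53/2) = 2.8828
Two-sided α = 0.01 → critical value z_{0.005} = 2.576.
Power = Φ(δ − 2.576) + Φ(−δ − 2.576) = Φ(0.307) + Φ(-5.459) = 0.6206 + 0.0000 = 0.6206.
Type II error: β = 1 − power = 1 − 0.6206 = 0.3794.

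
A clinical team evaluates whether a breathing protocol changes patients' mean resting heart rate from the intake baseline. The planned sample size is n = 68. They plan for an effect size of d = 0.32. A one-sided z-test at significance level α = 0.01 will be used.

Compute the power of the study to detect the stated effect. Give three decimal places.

Power ≈ 0.623

Noncentrality parameter: δ = d·√n = 0.32 × √68 = 2.6388
One-sided α = 0.01 → critical value z_{0.01} = 2.326.
Power = P(Z > 2.326 − δ) = Φ(0.312) = 0.6226.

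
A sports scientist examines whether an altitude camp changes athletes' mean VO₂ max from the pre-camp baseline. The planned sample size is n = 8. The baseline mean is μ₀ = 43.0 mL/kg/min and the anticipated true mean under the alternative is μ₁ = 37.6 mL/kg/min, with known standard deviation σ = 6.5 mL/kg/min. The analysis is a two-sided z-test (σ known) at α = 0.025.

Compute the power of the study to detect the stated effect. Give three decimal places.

Power ≈ 0.543

Standardized effect: d = |μ₁ − μ₀| / σ = |37.6 − 43.0| / 6.5 = 0.8308
Noncentrality parameter: δ = d·√n = 0.8308 × √8 = 2.3498
Two-sided α = 0.025 → critical value z_{0.0125} = 2.241.
Power = Φ(δ − 2.241) + Φ(−δ − 2.241) = Φ(0.108) + Φ(-4.591) = 0.5431 + 0.0000 = 0.5432.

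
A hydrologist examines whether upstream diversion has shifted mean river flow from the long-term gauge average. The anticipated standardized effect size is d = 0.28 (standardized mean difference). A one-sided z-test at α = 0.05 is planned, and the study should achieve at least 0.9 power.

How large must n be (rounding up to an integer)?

n = 110

For power 0.9 need Φ(δ − z_{0.05}) = 0.9, so δ = z_{0.05} + z_{0.10} = 1.645 + 1.282 = 2.926.
δ = d·√n ⇒ n = (δ/d)² = (2.926 / 0.28)² = 109.23.
Rounding up, n = 110.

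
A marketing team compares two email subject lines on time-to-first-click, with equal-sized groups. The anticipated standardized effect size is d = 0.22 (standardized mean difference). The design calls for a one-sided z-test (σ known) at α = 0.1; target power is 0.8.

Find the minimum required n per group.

n = 187 per group

Set Φ(δ − 1.282) = 0.8; then δ − 1.282 = Φ⁻¹(0.8) = 0.842, giving δ = 2.123.
δ = d·√(n/2) ⇒ n = 2(δ/d)² = 2 × (2.123 / 0.22)² = 186.28.
Round up to the next whole unit.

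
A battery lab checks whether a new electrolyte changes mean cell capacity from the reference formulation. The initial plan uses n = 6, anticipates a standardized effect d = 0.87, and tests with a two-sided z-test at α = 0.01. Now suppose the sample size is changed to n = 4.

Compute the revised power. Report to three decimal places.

Power ≈ 0.202

With n = 4: δ = d·√n = 0.87 × √4 = 1.7400. Critical value z_{0.005} = 2.576.
Revised power = Φ(δ − 2.576) + Φ(−δ − 2.576) = Φ(-0.836) + Φ(-4.316) = 0.2016 + 0.0000 = 0.2016.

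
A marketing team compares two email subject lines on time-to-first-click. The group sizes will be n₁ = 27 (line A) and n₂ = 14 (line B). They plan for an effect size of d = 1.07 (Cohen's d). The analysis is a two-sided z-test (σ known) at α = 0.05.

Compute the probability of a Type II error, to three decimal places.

β ≈ 0.099

Noncentrality parameter: δ = d / √(1/n₁ + 1/n₂) = 1.07 / √(1/27 + 1/14) = 3.2489
Critical value for a two-sided test at α = 0.05: z_{α/2} = 1.960.
Power = Φ(δ − 1.960) + Φ(−δ − 1.960) = Φ(1.289) + Φ(-5.209) = 0.9013 + 0.0000 = 0.9013.
Type II error: β = 1 − power = 1 − 0.9013 = 0.0987.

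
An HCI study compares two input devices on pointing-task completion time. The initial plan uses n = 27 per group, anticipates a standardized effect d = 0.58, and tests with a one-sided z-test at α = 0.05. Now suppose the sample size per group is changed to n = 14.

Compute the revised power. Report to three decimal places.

Power ≈ 0.456

With n = 14 per group: δ = d·√(n/2) = 0.58 × √(14/2) = 1.5345. Critical value z_{0.05} = 1.645.
Revised power = Φ(δ − 1.645) = Φ(-0.110) = 0.4561.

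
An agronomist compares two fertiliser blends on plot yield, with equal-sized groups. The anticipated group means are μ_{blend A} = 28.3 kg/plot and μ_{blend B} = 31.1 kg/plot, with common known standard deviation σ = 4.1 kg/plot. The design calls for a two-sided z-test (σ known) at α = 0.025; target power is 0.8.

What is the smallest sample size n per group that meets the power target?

n = 41 per group

Standardized effect: d = |μ_{blend A} − μ_{blend B}| / σ = |28.3 − 31.1| / 4.1 = 0.6829
Set Φ(δ − 2.241) = 0.8; then δ − 2.241 = Φ⁻¹(0.8) = 0.842, giving δ = 3.083.
(Ignoring the negligible lower-tail rejection probability gives the usual closed-form inversion.)
δ = d·√(n/2) ⇒ n = 2(δ/d)² = 2 × (3.083 / 0.6829)² = 40.76.
Round up to the next whole unit.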